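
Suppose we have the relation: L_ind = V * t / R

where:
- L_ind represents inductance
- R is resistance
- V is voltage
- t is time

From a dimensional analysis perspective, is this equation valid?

No

L_ind (inductance) has dimensions [I^-2 L^2 M T^-2].
R (resistance) has dimensions [I^-2 L^2 M T^-3].
V (voltage) has dimensions [I^-1 L^2 M T^-3].
t (time) has dimensions [T].

Left side: [I^-2 L^2 M T^-2]
Right side: [I T]

The two sides have different dimensions, so the equation is NOT dimensionally consistent.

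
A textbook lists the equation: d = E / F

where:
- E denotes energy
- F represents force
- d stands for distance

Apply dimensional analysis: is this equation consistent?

Yes

E (energy) has dimensions [L^2 M T^-2].
F (force) has dimensions [L M T^-2].
d (distance) has dimensions [L].

Left side: [L]
Right side: [L]

Both sides have the same dimensions, so the equation is dimensionally consistent.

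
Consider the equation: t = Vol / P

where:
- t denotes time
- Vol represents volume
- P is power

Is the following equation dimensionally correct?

No

t (time) has dimensions [T].
Vol (volume) has dimensions [L^3].
P (power) has dimensions [L^2 M T^-3].

Left side: [T]
Right side: [L M^-1 T^3]

The two sides have different dimensions, so the equation is NOT dimensionally consistent.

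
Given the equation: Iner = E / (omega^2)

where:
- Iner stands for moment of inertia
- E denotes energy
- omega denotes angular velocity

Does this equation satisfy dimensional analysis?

Yes

Iner (moment of inertia) has dimensions [L^2 M].
E (energy) has dimensions [L^2 M T^-2].
omega (angular velocity) has dimensions [T^-1].

Left side: [L^2 M]
Right side: [L^2 M]

Both sides have the same dimensions, so the equation is dimensionally consistent.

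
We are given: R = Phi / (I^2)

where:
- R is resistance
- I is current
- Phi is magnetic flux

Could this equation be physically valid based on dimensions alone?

No

R (resistance) has dimensions [I^-2 L^2 M T^-3].
I (current) has dimensions [I].
Phi (magnetic flux) has dimensions [I^-1 L^2 M T^-2].

Left side: [I^-2 L^2 M T^-3]
Right side: [I^-3 L^2 M T^-2]

The two sides have different dimensions, so the equation is NOT dimensionally consistent.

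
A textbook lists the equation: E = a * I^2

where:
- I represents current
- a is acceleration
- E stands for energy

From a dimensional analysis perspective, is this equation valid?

No

I (current) has dimensions [I].
a (acceleration) has dimensions [L T^-2].
E (energy) has dimensions [L^2 M T^-2].

Left side: [L^2 M T^-2]
Right side: [I^2 L T^-2]

The two sides have different dimensions, so the equation is NOT dimensionally consistent.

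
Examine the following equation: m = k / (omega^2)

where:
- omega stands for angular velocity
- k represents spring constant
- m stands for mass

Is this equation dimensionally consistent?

Yes

omega (angular velocity) has dimensions [T^-1].
k (spring constant) has dimensions [M T^-2].
m (mass) has dimensions [M].

Left side: [M]
Right side: [M]

Both sides have the same dimensions, so the equation is dimensionally consistent.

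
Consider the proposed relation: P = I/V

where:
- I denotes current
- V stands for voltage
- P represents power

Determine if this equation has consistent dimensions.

No

I (current) has dimensions [I].
V (voltage) has dimensions [I^-1 L^2 M T^-3].
P (power) has dimensions [L^2 M T^-3].

Left side: [L^2 M T^-3]
Right side: [I^2 L^-2 M^-1 T^3]

The two sides have different dimensions, so the equation is NOT dimensionally consistent.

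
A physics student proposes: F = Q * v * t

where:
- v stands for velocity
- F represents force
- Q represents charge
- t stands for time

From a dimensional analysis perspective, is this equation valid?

No

v (velocity) has dimensions [L T^-1].
F (force) has dimensions [L M T^-2].
Q (charge) has dimensions [I T].
t (time) has dimensions [T].

Left side: [L M T^-2]
Right side: [I L T]

The two sides have different dimensions, so the equation is NOT dimensionally consistent.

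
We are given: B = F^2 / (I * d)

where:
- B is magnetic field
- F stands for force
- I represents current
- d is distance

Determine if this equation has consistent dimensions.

No

B (magnetic field) has dimensions [I^-1 M T^-2].
F (force) has dimensions [L M T^-2].
I (current) has dimensions [I].
d (distance) has dimensions [L].

Left side: [I^-1 M T^-2]
Right side: [I^-1 L M^2 T^-4]

The two sides have different dimensions, so the equation is NOT dimensionally consistent.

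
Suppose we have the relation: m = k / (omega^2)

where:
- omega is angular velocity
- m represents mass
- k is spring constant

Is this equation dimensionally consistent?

Yes

omega (angular velocity) has dimensions [T^-1].
m (mass) has dimensions [M].
k (spring constant) has dimensions [M T^-2].

Left side: [M]
Right side: [M]

Both sides have the same dimensions, so the equation is dimensionally consistent.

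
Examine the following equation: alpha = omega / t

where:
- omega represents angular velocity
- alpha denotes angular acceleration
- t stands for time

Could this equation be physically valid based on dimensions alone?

Yes

omega (angular velocity) has dimensions [T^-1].
alpha (angular acceleration) has dimensions [T^-2].
t (time) has dimensions [T].

Left side: [T^-2]
Right side: [T^-2]

Both sides have the same dimensions, so the equation is dimensionally consistent.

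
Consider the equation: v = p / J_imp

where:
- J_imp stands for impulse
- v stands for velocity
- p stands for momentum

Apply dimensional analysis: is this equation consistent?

No

J_imp (impulse) has dimensions [L M T^-1].
v (velocity) has dimensions [L T^-1].
p (momentum) has dimensions [L M T^-1].

Left side: [L T^-1]
Right side: [dimensionless]

The two sides have different dimensions, so the equation is NOT dimensionally consistent.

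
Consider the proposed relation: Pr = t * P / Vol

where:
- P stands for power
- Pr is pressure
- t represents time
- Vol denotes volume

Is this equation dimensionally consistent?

Yes

P (power) has dimensions [L^2 M T^-3].
Pr (pressure) has dimensions [L^-1 M T^-2].
t (time) has dimensions [T].
Vol (volume) has dimensions [L^3].

Left side: [L^-1 M T^-2]
Right side: [L^-1 M T^-2]

Both sides have the same dimensions, so the equation is dimensionally consistent.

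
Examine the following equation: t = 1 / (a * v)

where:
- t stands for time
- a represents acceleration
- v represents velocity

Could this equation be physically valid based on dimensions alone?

No

t (time) has dimensions [T].
a (acceleration) has dimensions [L T^-2].
v (velocity) has dimensions [L T^-1].

Left side: [T]
Right side: [L^-2 T^3]

The two sides have different dimensions, so the equation is NOT dimensionally consistent.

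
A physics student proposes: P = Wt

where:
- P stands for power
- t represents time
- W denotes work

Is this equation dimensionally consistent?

No

P (power) has dimensions [L^2 M T^-3].
t (time) has dimensions [T].
W (work) has dimensions [L^2 M T^-2].

Left side: [L^2 M T^-3]
Right side: [L^2 M T^-1]

The two sides have different dimensions, so the equation is NOT dimensionally consistent.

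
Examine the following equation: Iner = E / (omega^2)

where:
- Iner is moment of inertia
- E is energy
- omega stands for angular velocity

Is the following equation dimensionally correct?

Yes

Iner (moment of inertia) has dimensions [L^2 M].
E (energy) has dimensions [L^2 M T^-2].
omega (angular velocity) has dimensions [T^-1].

Left side: [L^2 M]
Right side: [L^2 M]

Both sides have the same dimensions, so the equation is dimensionally consistent.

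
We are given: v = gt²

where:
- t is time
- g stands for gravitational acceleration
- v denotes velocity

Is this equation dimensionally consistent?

No

t (time) has dimensions [T].
g (gravitational acceleration) has dimensions [L T^-2].
v (velocity) has dimensions [L T^-1].

Left side: [L T^-1]
Right side: [L]

The two sides have different dimensions, so the equation is NOT dimensionally consistent.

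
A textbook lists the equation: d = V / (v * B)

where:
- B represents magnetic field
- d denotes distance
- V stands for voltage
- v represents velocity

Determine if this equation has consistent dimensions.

Yes

B (magnetic field) has dimensions [I^-1 M T^-2].
d (distance) has dimensions [L].
V (voltage) has dimensions [I^-1 L^2 M T^-3].
v (velocity) has dimensions [L T^-1].

Left side: [L]
Right side: [L]

Both sides have the same dimensions, so the equation is dimensionally consistent.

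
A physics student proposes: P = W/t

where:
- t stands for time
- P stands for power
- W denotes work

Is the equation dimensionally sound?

Yes

t (time) has dimensions [T].
P (power) has dimensions [L^2 M T^-3].
W (work) has dimensions [L^2 M T^-2].

Left side: [L^2 M T^-3]
Right side: [L^2 M T^-3]

Both sides have the same dimensions, so the equation is dimensionally consistent.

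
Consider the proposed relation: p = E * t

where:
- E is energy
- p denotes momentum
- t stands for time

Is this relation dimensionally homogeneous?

No

E (energy) has dimensions [L^2 M T^-2].
p (momentum) has dimensions [L M T^-1].
t (time) has dimensions [T].

Left side: [L M T^-1]
Right side: [L^2 M T^-1]

The two sides have different dimensions, so the equation is NOT dimensionally consistent.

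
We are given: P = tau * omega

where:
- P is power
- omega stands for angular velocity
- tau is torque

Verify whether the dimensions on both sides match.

Yes

P (power) has dimensions [L^2 M T^-3].
omega (angular velocity) has dimensions [T^-1].
tau (torque) has dimensions [L^2 M T^-2].

Left side: [L^2 M T^-3]
Right side: [L^2 M T^-3]

Both sides have the same dimensions, so the equation is dimensionally consistent.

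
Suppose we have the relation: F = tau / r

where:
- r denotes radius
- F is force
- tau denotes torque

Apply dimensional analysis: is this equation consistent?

Yes

r (radius) has dimensions [L].
F (force) has dimensions [L M T^-2].
tau (torque) has dimensions [L^2 M T^-2].

Left side: [L M T^-2]
Right side: [L M T^-2]

Both sides have the same dimensions, so the equation is dimensionally consistent.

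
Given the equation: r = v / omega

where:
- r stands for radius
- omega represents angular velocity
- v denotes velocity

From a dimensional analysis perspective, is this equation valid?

Yes

r (radius) has dimensions [L].
omega (angular velocity) has dimensions [T^-1].
v (velocity) has dimensions [L T^-1].

Left side: [L]
Right side: [L]

Both sides have the same dimensions, so the equation is dimensionally consistent.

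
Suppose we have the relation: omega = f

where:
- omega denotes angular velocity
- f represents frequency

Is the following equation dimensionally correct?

Yes

omega (angular velocity) has dimensions [T^-1].
f (frequency) has dimensions [T^-1].

Left side: [T^-1]
Right side: [T^-1]

Both sides have the same dimensions, so the equation is dimensionally consistent.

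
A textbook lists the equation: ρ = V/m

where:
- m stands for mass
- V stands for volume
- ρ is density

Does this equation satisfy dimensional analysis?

No

m (mass) has dimensions [M].
V (volume) has dimensions [L^3].
ρ (density) has dimensions [L^-3 M].

Left side: [L^-3 M]
Right side: [L^3 M^-1]

The two sides have different dimensions, so the equation is NOT dimensionally consistent.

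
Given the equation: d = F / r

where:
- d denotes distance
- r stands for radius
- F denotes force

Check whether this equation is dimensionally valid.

No

d (distance) has dimensions [L].
r (radius) has dimensions [L].
F (force) has dimensions [L M T^-2].

Left side: [L]
Right side: [M T^-2]

The two sides have different dimensions, so the equation is NOT dimensionally consistent.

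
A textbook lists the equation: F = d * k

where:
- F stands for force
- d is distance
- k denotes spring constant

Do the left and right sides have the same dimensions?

Yes

F (force) has dimensions [L M T^-2].
d (distance) has dimensions [L].
k (spring constant) has dimensions [M T^-2].

Left side: [L M T^-2]
Right side: [L M T^-2]

Both sides have the same dimensions, so the equation is dimensionally consistent.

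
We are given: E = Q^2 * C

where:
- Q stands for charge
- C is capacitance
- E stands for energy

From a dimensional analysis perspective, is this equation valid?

No

Q (charge) has dimensions [I T].
C (capacitance) has dimensions [I^2 L^-2 M^-1 T^4].
E (energy) has dimensions [L^2 M T^-2].

Left side: [L^2 M T^-2]
Right side: [I^4 L^-2 M^-1 T^6]

The two sides have different dimensions, so the equation is NOT dimensionally consistent.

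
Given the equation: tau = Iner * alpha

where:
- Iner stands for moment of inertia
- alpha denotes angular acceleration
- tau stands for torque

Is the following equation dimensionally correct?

Yes

Iner (moment of inertia) has dimensions [L^2 M].
alpha (angular acceleration) has dimensions [T^-2].
tau (torque) has dimensions [L^2 M T^-2].

Left side: [L^2 M T^-2]
Right side: [L^2 M T^-2]

Both sides have the same dimensions, so the equation is dimensionally consistent.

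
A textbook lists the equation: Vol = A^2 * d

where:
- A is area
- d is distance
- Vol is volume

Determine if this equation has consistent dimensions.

No

A (area) has dimensions [L^2].
d (distance) has dimensions [L].
Vol (volume) has dimensions [L^3].

Left side: [L^3]
Right side: [L^5]

The two sides have different dimensions, so the equation is NOT dimensionally consistent.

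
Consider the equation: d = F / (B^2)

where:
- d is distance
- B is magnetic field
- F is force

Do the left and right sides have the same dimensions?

No

d (distance) has dimensions [L].
B (magnetic field) has dimensions [I^-1 M T^-2].
F (force) has dimensions [L M T^-2].

Left side: [L]
Right side: [I^2 L M^-1 T^2]

The two sides have different dimensions, so the equation is NOT dimensionally consistent.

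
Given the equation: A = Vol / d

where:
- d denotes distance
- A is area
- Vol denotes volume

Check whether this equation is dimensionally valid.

Yes

d (distance) has dimensions [L].
A (area) has dimensions [L^2].
Vol (volume) has dimensions [L^3].

Left side: [L^2]
Right side: [L^2]

Both sides have the same dimensions, so the equation is dimensionally consistent.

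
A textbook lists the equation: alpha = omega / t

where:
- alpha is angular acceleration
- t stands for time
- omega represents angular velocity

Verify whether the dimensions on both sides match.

Yes

alpha (angular acceleration) has dimensions [T^-2].
t (time) has dimensions [T].
omega (angular velocity) has dimensions [T^-1].

Left side: [T^-2]
Right side: [T^-2]

Both sides have the same dimensions, so the equation is dimensionally consistent.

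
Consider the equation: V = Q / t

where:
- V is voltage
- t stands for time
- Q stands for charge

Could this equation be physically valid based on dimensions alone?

No

V (voltage) has dimensions [I^-1 L^2 M T^-3].
t (time) has dimensions [T].
Q (charge) has dimensions [I T].

Left side: [I^-1 L^2 M T^-3]
Right side: [I]

The two sides have different dimensions, so the equation is NOT dimensionally consistent.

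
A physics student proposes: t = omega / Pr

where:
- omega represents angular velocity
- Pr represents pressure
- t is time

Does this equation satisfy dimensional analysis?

No

omega (angular velocity) has dimensions [T^-1].
Pr (pressure) has dimensions [L^-1 M T^-2].
t (time) has dimensions [T].

Left side: [T]
Right side: [L M^-1 T]

The two sides have different dimensions, so the equation is NOT dimensionally consistent.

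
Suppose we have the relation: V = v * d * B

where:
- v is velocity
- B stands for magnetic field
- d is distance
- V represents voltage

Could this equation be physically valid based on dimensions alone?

Yes

v (velocity) has dimensions [L T^-1].
B (magnetic field) has dimensions [I^-1 M T^-2].
d (distance) has dimensions [L].
V (voltage) has dimensions [I^-1 L^2 M T^-3].

Left side: [I^-1 L^2 M T^-3]
Right side: [I^-1 L^2 M T^-3]

Both sides have the same dimensions, so the equation is dimensionally consistent.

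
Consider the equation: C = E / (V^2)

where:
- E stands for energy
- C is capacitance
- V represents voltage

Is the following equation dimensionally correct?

Yes

E (energy) has dimensions [L^2 M T^-2].
C (capacitance) has dimensions [I^2 L^-2 M^-1 T^4].
V (voltage) has dimensions [I^-1 L^2 M T^-3].

Left side: [I^2 L^-2 M^-1 T^4]
Right side: [I^2 L^-2 M^-1 T^4]

Both sides have the same dimensions, so the equation is dimensionally consistent.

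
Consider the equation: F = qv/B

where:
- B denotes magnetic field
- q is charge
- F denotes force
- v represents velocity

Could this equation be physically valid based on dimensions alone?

No

B (magnetic field) has dimensions [I^-1 M T^-2].
q (charge) has dimensions [I T].
F (force) has dimensions [L M T^-2].
v (velocity) has dimensions [L T^-1].

Left side: [L M T^-2]
Right side: [I^2 L M^-1 T^2]

The two sides have different dimensions, so the equation is NOT dimensionally consistent.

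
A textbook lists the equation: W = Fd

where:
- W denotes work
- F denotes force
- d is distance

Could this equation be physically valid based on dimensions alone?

Yes

W (work) has dimensions [L^2 M T^-2].
F (force) has dimensions [L M T^-2].
d (distance) has dimensions [L].

Left side: [L^2 M T^-2]
Right side: [L^2 M T^-2]

Both sides have the same dimensions, so the equation is dimensionally consistent.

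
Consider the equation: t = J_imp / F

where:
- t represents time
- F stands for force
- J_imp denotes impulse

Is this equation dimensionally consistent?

Yes

t (time) has dimensions [T].
F (force) has dimensions [L M T^-2].
J_imp (impulse) has dimensions [L M T^-1].

Left side: [T]
Right side: [T]

Both sides have the same dimensions, so the equation is dimensionally consistent.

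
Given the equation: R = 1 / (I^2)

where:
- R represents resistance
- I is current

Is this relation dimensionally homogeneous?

No

R (resistance) has dimensions [I^-2 L^2 M T^-3].
I (current) has dimensions [I].

Left side: [I^-2 L^2 M T^-3]
Right side: [I^-2]

The two sides have different dimensions, so the equation is NOT dimensionally consistent.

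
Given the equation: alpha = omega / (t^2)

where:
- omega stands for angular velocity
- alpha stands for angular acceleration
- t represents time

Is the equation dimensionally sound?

No

omega (angular velocity) has dimensions [T^-1].
alpha (angular acceleration) has dimensions [T^-2].
t (time) has dimensions [T].

Left side: [T^-2]
Right side: [T^-3]

The two sides have different dimensions, so the equation is NOT dimensionally consistent.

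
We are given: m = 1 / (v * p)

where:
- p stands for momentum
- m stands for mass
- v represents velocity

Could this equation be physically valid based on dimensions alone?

No

p (momentum) has dimensions [L M T^-1].
m (mass) has dimensions [M].
v (velocity) has dimensions [L T^-1].

Left side: [M]
Right side: [L^-2 M^-1 T^2]

The two sides have different dimensions, so the equation is NOT dimensionally consistent.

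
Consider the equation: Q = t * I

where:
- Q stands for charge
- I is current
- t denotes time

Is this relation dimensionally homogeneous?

Yes

Q (charge) has dimensions [I T].
I (current) has dimensions [I].
t (time) has dimensions [T].

Left side: [I T]
Right side: [I T]

Both sides have the same dimensions, so the equation is dimensionally consistent.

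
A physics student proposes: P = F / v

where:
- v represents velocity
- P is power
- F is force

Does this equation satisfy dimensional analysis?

No

v (velocity) has dimensions [L T^-1].
P (power) has dimensions [L^2 M T^-3].
F (force) has dimensions [L M T^-2].

Left side: [L^2 M T^-3]
Right side: [M T^-1]

The two sides have different dimensions, so the equation is NOT dimensionally consistent.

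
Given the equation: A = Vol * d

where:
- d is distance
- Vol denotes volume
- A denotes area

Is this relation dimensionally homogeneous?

No

d (distance) has dimensions [L].
Vol (volume) has dimensions [L^3].
A (area) has dimensions [L^2].

Left side: [L^2]
Right side: [L^4]

The two sides have different dimensions, so the equation is NOT dimensionally consistent.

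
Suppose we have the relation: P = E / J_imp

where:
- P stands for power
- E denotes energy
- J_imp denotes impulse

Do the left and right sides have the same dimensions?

No

P (power) has dimensions [L^2 M T^-3].
E (energy) has dimensions [L^2 M T^-2].
J_imp (impulse) has dimensions [L M T^-1].

Left side: [L^2 M T^-3]
Right side: [L T^-1]

The two sides have different dimensions, so the equation is NOT dimensionally consistent.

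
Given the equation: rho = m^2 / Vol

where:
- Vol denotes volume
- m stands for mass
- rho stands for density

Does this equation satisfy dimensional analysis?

No

Vol (volume) has dimensions [L^3].
m (mass) has dimensions [M].
rho (density) has dimensions [L^-3 M].

Left side: [L^-3 M]
Right side: [L^-3 M^2]

The two sides have different dimensions, so the equation is NOT dimensionally consistent.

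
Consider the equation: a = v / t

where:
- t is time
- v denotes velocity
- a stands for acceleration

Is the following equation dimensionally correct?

Yes

t (time) has dimensions [T].
v (velocity) has dimensions [L T^-1].
a (acceleration) has dimensions [L T^-2].

Left side: [L T^-2]
Right side: [L T^-2]

Both sides have the same dimensions, so the equation is dimensionally consistent.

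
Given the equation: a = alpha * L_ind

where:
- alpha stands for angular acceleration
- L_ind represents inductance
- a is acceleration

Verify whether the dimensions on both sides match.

No

alpha (angular acceleration) has dimensions [T^-2].
L_ind (inductance) has dimensions [I^-2 L^2 M T^-2].
a (acceleration) has dimensions [L T^-2].

Left side: [L T^-2]
Right side: [I^-2 L^2 M T^-4]

The two sides have different dimensions, so the equation is NOT dimensionally consistent.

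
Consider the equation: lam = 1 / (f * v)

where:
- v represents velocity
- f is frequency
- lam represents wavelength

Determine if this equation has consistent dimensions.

No

v (velocity) has dimensions [L T^-1].
f (frequency) has dimensions [T^-1].
lam (wavelength) has dimensions [L].

Left side: [L]
Right side: [L^-1 T^2]

The two sides have different dimensions, so the equation is NOT dimensionally consistent.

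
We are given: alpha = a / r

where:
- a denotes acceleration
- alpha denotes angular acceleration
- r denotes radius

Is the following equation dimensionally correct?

Yes

a (acceleration) has dimensions [L T^-2].
alpha (angular acceleration) has dimensions [T^-2].
r (radius) has dimensions [L].

Left side: [T^-2]
Right side: [T^-2]

Both sides have the same dimensions, so the equation is dimensionally consistent.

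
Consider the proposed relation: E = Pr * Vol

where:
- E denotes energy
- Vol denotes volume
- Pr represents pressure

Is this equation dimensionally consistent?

Yes

E (energy) has dimensions [L^2 M T^-2].
Vol (volume) has dimensions [L^3].
Pr (pressure) has dimensions [L^-1 M T^-2].

Left side: [L^2 M T^-2]
Right side: [L^2 M T^-2]

Both sides have the same dimensions, so the equation is dimensionally consistent.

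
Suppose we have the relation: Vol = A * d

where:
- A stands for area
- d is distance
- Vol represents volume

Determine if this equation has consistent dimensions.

Yes

A (area) has dimensions [L^2].
d (distance) has dimensions [L].
Vol (volume) has dimensions [L^3].

Left side: [L^3]
Right side: [L^3]

Both sides have the same dimensions, so the equation is dimensionally consistent.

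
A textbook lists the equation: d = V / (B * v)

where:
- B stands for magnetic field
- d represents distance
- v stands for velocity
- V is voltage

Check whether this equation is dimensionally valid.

Yes

B (magnetic field) has dimensions [I^-1 M T^-2].
d (distance) has dimensions [L].
v (velocity) has dimensions [L T^-1].
V (voltage) has dimensions [I^-1 L^2 M T^-3].

Left side: [L]
Right side: [L]

Both sides have the same dimensions, so the equation is dimensionally consistent.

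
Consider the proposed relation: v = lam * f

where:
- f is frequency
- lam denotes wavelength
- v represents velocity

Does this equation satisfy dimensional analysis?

Yes

f (frequency) has dimensions [T^-1].
lam (wavelength) has dimensions [L].
v (velocity) has dimensions [L T^-1].

Left side: [L T^-1]
Right side: [L T^-1]

Both sides have the same dimensions, so the equation is dimensionally consistent.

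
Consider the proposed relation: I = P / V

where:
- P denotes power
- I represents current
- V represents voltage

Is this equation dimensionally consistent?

Yes

P (power) has dimensions [L^2 M T^-3].
I (current) has dimensions [I].
V (voltage) has dimensions [I^-1 L^2 M T^-3].

Left side: [I]
Right side: [I]

Both sides have the same dimensions, so the equation is dimensionally consistent.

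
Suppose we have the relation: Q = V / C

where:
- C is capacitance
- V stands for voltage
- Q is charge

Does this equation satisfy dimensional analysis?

No

C (capacitance) has dimensions [I^2 L^-2 M^-1 T^4].
V (voltage) has dimensions [I^-1 L^2 M T^-3].
Q (charge) has dimensions [I T].

Left side: [I T]
Right side: [I^-3 L^4 M^2 T^-7]

The two sides have different dimensions, so the equation is NOT dimensionally consistent.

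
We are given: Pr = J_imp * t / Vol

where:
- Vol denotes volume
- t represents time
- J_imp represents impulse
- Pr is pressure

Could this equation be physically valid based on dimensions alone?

No

Vol (volume) has dimensions [L^3].
t (time) has dimensions [T].
J_imp (impulse) has dimensions [L M T^-1].
Pr (pressure) has dimensions [L^-1 M T^-2].

Left side: [L^-1 M T^-2]
Right side: [L^-2 M]

The two sides have different dimensions, so the equation is NOT dimensionally consistent.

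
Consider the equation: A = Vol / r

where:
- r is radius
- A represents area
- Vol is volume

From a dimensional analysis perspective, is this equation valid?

Yes

r (radius) has dimensions [L].
A (area) has dimensions [L^2].
Vol (volume) has dimensions [L^3].

Left side: [L^2]
Right side: [L^2]

Both sides have the same dimensions, so the equation is dimensionally consistent.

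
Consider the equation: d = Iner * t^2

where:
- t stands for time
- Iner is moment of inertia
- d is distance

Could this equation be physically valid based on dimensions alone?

No

t (time) has dimensions [T].
Iner (moment of inertia) has dimensions [L^2 M].
d (distance) has dimensions [L].

Left side: [L]
Right side: [L^2 M T^2]

The two sides have different dimensions, so the equation is NOT dimensionally consistent.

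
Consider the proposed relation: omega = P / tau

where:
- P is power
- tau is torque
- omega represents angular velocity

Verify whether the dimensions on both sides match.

Yes

P (power) has dimensions [L^2 M T^-3].
tau (torque) has dimensions [L^2 M T^-2].
omega (angular velocity) has dimensions [T^-1].

Left side: [T^-1]
Right side: [T^-1]

Both sides have the same dimensions, so the equation is dimensionally consistent.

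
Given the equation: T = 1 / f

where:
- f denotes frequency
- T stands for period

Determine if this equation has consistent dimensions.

Yes

f (frequency) has dimensions [T^-1].
T (period) has dimensions [T].

Left side: [T]
Right side: [T]

Both sides have the same dimensions, so the equation is dimensionally consistent.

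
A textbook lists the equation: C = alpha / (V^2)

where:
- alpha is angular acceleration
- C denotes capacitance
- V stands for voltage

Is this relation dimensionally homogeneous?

No

alpha (angular acceleration) has dimensions [T^-2].
C (capacitance) has dimensions [I^2 L^-2 M^-1 T^4].
V (voltage) has dimensions [I^-1 L^2 M T^-3].

Left side: [I^2 L^-2 M^-1 T^4]
Right side: [I^2 L^-4 M^-2 T^4]

The two sides have different dimensions, so the equation is NOT dimensionally consistent.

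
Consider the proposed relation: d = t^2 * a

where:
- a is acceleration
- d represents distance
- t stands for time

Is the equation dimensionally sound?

Yes

a (acceleration) has dimensions [L T^-2].
d (distance) has dimensions [L].
t (time) has dimensions [T].

Left side: [L]
Right side: [L]

Both sides have the same dimensions, so the equation is dimensionally consistent.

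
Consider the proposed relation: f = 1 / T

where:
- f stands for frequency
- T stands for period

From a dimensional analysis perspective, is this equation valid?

Yes

f (frequency) has dimensions [T^-1].
T (period) has dimensions [T].

Left side: [T^-1]
Right side: [T^-1]

Both sides have the same dimensions, so the equation is dimensionally consistent.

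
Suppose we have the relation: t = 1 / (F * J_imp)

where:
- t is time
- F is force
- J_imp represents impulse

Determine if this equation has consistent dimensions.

No

t (time) has dimensions [T].
F (force) has dimensions [L M T^-2].
J_imp (impulse) has dimensions [L M T^-1].

Left side: [T]
Right side: [L^-2 M^-2 T^3]

The two sides have different dimensions, so the equation is NOT dimensionally consistent.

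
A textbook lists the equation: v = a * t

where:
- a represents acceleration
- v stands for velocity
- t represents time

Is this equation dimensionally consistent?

Yes

a (acceleration) has dimensions [L T^-2].
v (velocity) has dimensions [L T^-1].
t (time) has dimensions [T].

Left side: [L T^-1]
Right side: [L T^-1]

Both sides have the same dimensions, so the equation is dimensionally consistent.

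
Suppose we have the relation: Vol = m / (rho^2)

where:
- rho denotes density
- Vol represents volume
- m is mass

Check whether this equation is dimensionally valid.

No

rho (density) has dimensions [L^-3 M].
Vol (volume) has dimensions [L^3].
m (mass) has dimensions [M].

Left side: [L^3]
Right side: [L^6 M^-1]

The two sides have different dimensions, so the equation is NOT dimensionally consistent.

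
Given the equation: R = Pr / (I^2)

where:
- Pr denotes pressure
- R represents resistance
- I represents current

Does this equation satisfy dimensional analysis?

No

Pr (pressure) has dimensions [L^-1 M T^-2].
R (resistance) has dimensions [I^-2 L^2 M T^-3].
I (current) has dimensions [I].

Left side: [I^-2 L^2 M T^-3]
Right side: [I^-2 L^-1 M T^-2]

The two sides have different dimensions, so the equation is NOT dimensionally consistent.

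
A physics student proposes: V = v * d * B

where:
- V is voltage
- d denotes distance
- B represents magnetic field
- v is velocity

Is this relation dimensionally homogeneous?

Yes

V (voltage) has dimensions [I^-1 L^2 M T^-3].
d (distance) has dimensions [L].
B (magnetic field) has dimensions [I^-1 M T^-2].
v (velocity) has dimensions [L T^-1].

Left side: [I^-1 L^2 M T^-3]
Right side: [I^-1 L^2 M T^-3]

Both sides have the same dimensions, so the equation is dimensionally consistent.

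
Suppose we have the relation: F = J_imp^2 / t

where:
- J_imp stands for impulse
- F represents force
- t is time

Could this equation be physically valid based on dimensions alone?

No

J_imp (impulse) has dimensions [L M T^-1].
F (force) has dimensions [L M T^-2].
t (time) has dimensions [T].

Left side: [L M T^-2]
Right side: [L^2 M^2 T^-3]

The two sides have different dimensions, so the equation is NOT dimensionally consistent.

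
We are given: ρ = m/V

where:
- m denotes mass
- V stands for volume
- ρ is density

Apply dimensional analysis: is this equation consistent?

Yes

m (mass) has dimensions [M].
V (volume) has dimensions [L^3].
ρ (density) has dimensions [L^-3 M].

Left side: [L^-3 M]
Right side: [L^-3 M]

Both sides have the same dimensions, so the equation is dimensionally consistent.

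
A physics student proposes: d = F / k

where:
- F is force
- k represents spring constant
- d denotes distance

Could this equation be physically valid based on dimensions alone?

Yes

F (force) has dimensions [L M T^-2].
k (spring constant) has dimensions [M T^-2].
d (distance) has dimensions [L].

Left side: [L]
Right side: [L]

Both sides have the same dimensions, so the equation is dimensionally consistent.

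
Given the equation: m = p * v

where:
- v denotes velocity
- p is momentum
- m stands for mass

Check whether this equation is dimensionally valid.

No

v (velocity) has dimensions [L T^-1].
p (momentum) has dimensions [L M T^-1].
m (mass) has dimensions [M].

Left side: [M]
Right side: [L^2 M T^-2]

The two sides have different dimensions, so the equation is NOT dimensionally consistent.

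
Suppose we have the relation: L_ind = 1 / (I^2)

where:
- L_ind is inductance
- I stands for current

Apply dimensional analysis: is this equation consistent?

No

L_ind (inductance) has dimensions [I^-2 L^2 M T^-2].
I (current) has dimensions [I].

Left side: [I^-2 L^2 M T^-2]
Right side: [I^-2]

The two sides have different dimensions, so the equation is NOT dimensionally consistent.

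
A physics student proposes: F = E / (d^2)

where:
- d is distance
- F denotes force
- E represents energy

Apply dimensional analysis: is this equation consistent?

No

d (distance) has dimensions [L].
F (force) has dimensions [L M T^-2].
E (energy) has dimensions [L^2 M T^-2].

Left side: [L M T^-2]
Right side: [M T^-2]

The two sides have different dimensions, so the equation is NOT dimensionally consistent.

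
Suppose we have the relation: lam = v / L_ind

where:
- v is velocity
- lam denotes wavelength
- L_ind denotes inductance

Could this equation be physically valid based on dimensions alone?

No

v (velocity) has dimensions [L T^-1].
lam (wavelength) has dimensions [L].
L_ind (inductance) has dimensions [I^-2 L^2 M T^-2].

Left side: [L]
Right side: [I^2 L^-1 M^-1 T]

The two sides have different dimensions, so the equation is NOT dimensionally consistent.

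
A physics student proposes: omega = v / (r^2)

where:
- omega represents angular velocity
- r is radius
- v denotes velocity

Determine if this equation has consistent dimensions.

No

omega (angular velocity) has dimensions [T^-1].
r (radius) has dimensions [L].
v (velocity) has dimensions [L T^-1].

Left side: [T^-1]
Right side: [L^-1 T^-1]

The two sides have different dimensions, so the equation is NOT dimensionally consistent.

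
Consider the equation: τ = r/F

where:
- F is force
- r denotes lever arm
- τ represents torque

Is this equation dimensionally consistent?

No

F (force) has dimensions [L M T^-2].
r (lever arm) has dimensions [L].
τ (torque) has dimensions [L^2 M T^-2].

Left side: [L^2 M T^-2]
Right side: [M^-1 T^2]

The two sides have different dimensions, so the equation is NOT dimensionally consistent.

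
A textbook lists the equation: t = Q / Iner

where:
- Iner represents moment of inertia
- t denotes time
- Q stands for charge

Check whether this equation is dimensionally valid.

No

Iner (moment of inertia) has dimensions [L^2 M].
t (time) has dimensions [T].
Q (charge) has dimensions [I T].

Left side: [T]
Right side: [I L^-2 M^-1 T]

The two sides have different dimensions, so the equation is NOT dimensionally consistent.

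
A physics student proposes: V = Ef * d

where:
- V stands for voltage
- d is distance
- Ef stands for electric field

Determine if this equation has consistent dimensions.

Yes

V (voltage) has dimensions [I^-1 L^2 M T^-3].
d (distance) has dimensions [L].
Ef (electric field) has dimensions [I^-1 L M T^-3].

Left side: [I^-1 L^2 M T^-3]
Right side: [I^-1 L^2 M T^-3]

Both sides have the same dimensions, so the equation is dimensionally consistent.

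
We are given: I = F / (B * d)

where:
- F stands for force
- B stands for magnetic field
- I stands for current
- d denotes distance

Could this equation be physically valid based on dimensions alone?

Yes

F (force) has dimensions [L M T^-2].
B (magnetic field) has dimensions [I^-1 M T^-2].
I (current) has dimensions [I].
d (distance) has dimensions [L].

Left side: [I]
Right side: [I]

Both sides have the same dimensions, so the equation is dimensionally consistent.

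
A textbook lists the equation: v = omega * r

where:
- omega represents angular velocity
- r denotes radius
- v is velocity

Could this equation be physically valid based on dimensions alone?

Yes

omega (angular velocity) has dimensions [T^-1].
r (radius) has dimensions [L].
v (velocity) has dimensions [L T^-1].

Left side: [L T^-1]
Right side: [L T^-1]

Both sides have the same dimensions, so the equation is dimensionally consistent.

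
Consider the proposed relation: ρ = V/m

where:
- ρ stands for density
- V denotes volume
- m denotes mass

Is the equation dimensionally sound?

No

ρ (density) has dimensions [L^-3 M].
V (volume) has dimensions [L^3].
m (mass) has dimensions [M].

Left side: [L^-3 M]
Right side: [L^3 M^-1]

The two sides have different dimensions, so the equation is NOT dimensionally consistent.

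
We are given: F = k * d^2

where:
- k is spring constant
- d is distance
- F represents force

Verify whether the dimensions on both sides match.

No

k (spring constant) has dimensions [M T^-2].
d (distance) has dimensions [L].
F (force) has dimensions [L M T^-2].

Left side: [L M T^-2]
Right side: [L^2 M T^-2]

The two sides have different dimensions, so the equation is NOT dimensionally consistent.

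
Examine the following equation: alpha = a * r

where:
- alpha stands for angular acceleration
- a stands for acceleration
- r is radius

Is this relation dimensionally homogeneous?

No

alpha (angular acceleration) has dimensions [T^-2].
a (acceleration) has dimensions [L T^-2].
r (radius) has dimensions [L].

Left side: [T^-2]
Right side: [L^2 T^-2]

The two sides have different dimensions, so the equation is NOT dimensionally consistent.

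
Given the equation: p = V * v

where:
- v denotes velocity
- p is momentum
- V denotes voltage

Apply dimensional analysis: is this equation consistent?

No

v (velocity) has dimensions [L T^-1].
p (momentum) has dimensions [L M T^-1].
V (voltage) has dimensions [I^-1 L^2 M T^-3].

Left side: [L M T^-1]
Right side: [I^-1 L^3 M T^-4]

The two sides have different dimensions, so the equation is NOT dimensionally consistent.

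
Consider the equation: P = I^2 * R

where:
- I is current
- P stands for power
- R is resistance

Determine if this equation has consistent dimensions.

Yes

I (current) has dimensions [I].
P (power) has dimensions [L^2 M T^-3].
R (resistance) has dimensions [I^-2 L^2 M T^-3].

Left side: [L^2 M T^-3]
Right side: [L^2 M T^-3]

Both sides have the same dimensions, so the equation is dimensionally consistent.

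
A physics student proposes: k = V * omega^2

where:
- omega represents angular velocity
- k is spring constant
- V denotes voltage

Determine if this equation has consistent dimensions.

No

omega (angular velocity) has dimensions [T^-1].
k (spring constant) has dimensions [M T^-2].
V (voltage) has dimensions [I^-1 L^2 M T^-3].

Left side: [M T^-2]
Right side: [I^-1 L^2 M T^-5]

The two sides have different dimensions, so the equation is NOT dimensionally consistent.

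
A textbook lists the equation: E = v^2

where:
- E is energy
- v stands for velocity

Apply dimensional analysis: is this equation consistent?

No

E (energy) has dimensions [L^2 M T^-2].
v (velocity) has dimensions [L T^-1].

Left side: [L^2 M T^-2]
Right side: [L^2 T^-2]

The two sides have different dimensions, so the equation is NOT dimensionally consistent.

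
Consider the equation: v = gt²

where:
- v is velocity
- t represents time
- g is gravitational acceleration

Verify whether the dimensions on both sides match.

No

v (velocity) has dimensions [L T^-1].
t (time) has dimensions [T].
g (gravitational acceleration) has dimensions [L T^-2].

Left side: [L T^-1]
Right side: [L]

The two sides have different dimensions, so the equation is NOT dimensionally consistent.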